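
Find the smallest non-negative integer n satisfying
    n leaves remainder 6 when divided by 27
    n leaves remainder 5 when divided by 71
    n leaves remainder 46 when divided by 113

90672

The moduli are pairwise coprime; M = 27·71·113 = 216621.
M/27 = 8023; 8023 ≡ 4 (mod 27); 4·7 ≡ 1, so inverse 7.
M/71 = 3051; 3051 ≡ 69 (mod 71); 69·35 ≡ 1, so inverse 35.
M/113 = 1917; 1917 ≡ 109 (mod 113); 109·28 ≡ 1, so inverse 28.
n ≡ 6·8023·7 + 5·3051·35 + 46·1917·28 = 3339987.
3339987 mod 216621 = 90672.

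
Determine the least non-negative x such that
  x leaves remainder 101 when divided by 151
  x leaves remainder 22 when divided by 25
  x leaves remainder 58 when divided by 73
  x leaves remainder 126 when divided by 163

The moduli are pairwise coprime; N = 151·25·73·163 = 44918725.
N/151 = 297475; 297475 ≡ 5 (mod 151); 5·121 ≡ 1, so inverse 121.
N/25 = 1796749; 1796749 ≡ 24 (mod 25); 24·24 ≡ 1, so inverse 24.
N/73 = 615325; 615325 ≡ 8 (mod 73); 8·64 ≡ 1, so inverse 64.
N/163 = 275575; 275575 ≡ 105 (mod 163); 105·59 ≡ 1, so inverse 59.
x ≡ 101·297475·121 + 22·1796749·24 + 58·615325·64 + 126·275575·59 = 8916836397.
8916836397 mod 44918725 = 22928847.

22928847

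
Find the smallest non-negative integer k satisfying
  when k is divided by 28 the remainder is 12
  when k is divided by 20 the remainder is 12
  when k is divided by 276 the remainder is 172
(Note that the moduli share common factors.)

Combine the congruences pairwise.
gcd(28, 20) = 4 and 4 | (12 − 12), so the pair is consistent; merging gives k ≡ 12 (mod 140), where 140 = lcm(28, 20).
gcd(140, 276) = 4 and 4 | (172 − 12), so the pair is consistent; merging gives k ≡ 1552 (mod 9660), where 9660 = lcm(140, 276).
The solution is unique modulo lcm(28, 20, 276) = 9660.

1552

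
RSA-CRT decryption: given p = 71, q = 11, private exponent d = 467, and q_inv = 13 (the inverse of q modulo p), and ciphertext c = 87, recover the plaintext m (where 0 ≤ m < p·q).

d_p = d mod (p−1) = 467 mod 70 = 47; d_q = d mod (q−1) = 7.
m₁ = c^(d_p) mod p: c ≡ 16 (mod 71), and 16^47 mod 71 = 27.
m₂ = c^(d_q) mod q: c ≡ 10 (mod 11), and 10^7 mod 11 = 10.
h = q_inv·(m₁ − m₂) mod p = 13·(27 − 10) mod 71 = 8.
m = m₂ + h·q = 10 + 8·11 = 98.

98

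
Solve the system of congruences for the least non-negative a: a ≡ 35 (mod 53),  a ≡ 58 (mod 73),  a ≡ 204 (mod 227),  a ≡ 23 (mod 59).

497334

The moduli are pairwise coprime; N = 53·73·227·59 = 51817517.
N/53 = 977689; 977689 ≡ 51 (mod 53); 51·26 ≡ 1, so inverse 26.
N/73 = 709829; 709829 ≡ 50 (mod 73); 50·19 ≡ 1, so inverse 19.
N/227 = 228271; 228271 ≡ 136 (mod 227); 136·222 ≡ 1, so inverse 222.
N/59 = 878263; 878263 ≡ 48 (mod 59); 48·16 ≡ 1, so inverse 16.
a ≡ 35·977689·26 + 58·709829·19 + 204·228271·222 + 23·878263·16 = 12333066380.
12333066380 mod 51817517 = 497334.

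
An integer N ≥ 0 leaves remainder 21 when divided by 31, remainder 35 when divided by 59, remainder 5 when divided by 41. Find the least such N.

From N ≡ 21 (mod 31) write N = 21 + 31t. Substituting into N ≡ 35 (mod 59) gives 31t ≡ 14 (mod 59), and since 31⁻¹ ≡ 40 (mod 59), t ≡ 29. Hence N ≡ 21 + 31·29 = 920 (mod 1829).
From N ≡ 920 (mod 1829) write N = 920 + 1829t. Substituting into N ≡ 5 (mod 41) gives 1829t ≡ 28 (mod 41), and since 25⁻¹ ≡ 23 (mod 41), t ≡ 29. Hence N ≡ 920 + 1829·29 = 53961 (mod 74989).

53961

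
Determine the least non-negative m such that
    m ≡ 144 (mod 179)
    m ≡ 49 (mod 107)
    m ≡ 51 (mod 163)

The moduli are pairwise coprime; N = 179·107·163 = 3121939.
N/179 = 17441; 17441 ≡ 78 (mod 179); 78·140 ≡ 1, so inverse 140.
N/107 = 29177; 29177 ≡ 73 (mod 107); 73·22 ≡ 1, so inverse 22.
N/163 = 19153; 19153 ≡ 82 (mod 163); 82·2 ≡ 1, so inverse 2.
m ≡ 144·17441·140 + 49·29177·22 + 51·19153·2 = 385016972.
385016972 mod 3121939 = 1018475.

1018475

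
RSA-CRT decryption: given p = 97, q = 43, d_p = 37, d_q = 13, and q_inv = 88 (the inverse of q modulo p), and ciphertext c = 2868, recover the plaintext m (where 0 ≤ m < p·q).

m₁ = c^(d_p) mod p: c ≡ 55 (mod 97), and 55^37 mod 97 = 69.
m₂ = c^(d_q) mod q: c ≡ 30 (mod 43), and 30^13 mod 43 = 26.
h = q_inv·(m₁ − m₂) mod p = 88·(69 − 26) mod 97 = 1.
m = m₂ + h·q = 26 + 1·43 = 69.

69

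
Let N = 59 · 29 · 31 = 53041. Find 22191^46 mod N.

8778

Mod 59: 22191 ≡ 7; 7^46 ≡ 46 (mod 59).
Mod 29: 22191 ≡ 6; by Fermat, exponent reduces to 46 mod 28 = 18; 6^18 ≡ 20 (mod 29).
Mod 31: 22191 ≡ 26; by Fermat, exponent reduces to 46 mod 30 = 16; 26^16 ≡ 5 (mod 31).
Combine by CRT: x ≡ 46 (mod 59), x ≡ 20 (mod 29), x ≡ 5 (mod 31) ⇒ x ≡ 8778 (mod 53041).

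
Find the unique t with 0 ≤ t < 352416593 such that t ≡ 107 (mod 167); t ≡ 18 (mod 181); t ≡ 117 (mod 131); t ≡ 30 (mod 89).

From t ≡ 107 (mod 167) write t = 107 + 167s. Substituting into t ≡ 18 (mod 181) gives 167s ≡ 92 (mod 181), and since 167⁻¹ ≡ 168 (mod 181), s ≡ 71. Hence t ≡ 107 + 167·71 = 11964 (mod 30227).
From t ≡ 11964 (mod 30227) write t = 11964 + 30227s. Substituting into t ≡ 117 (mod 131) gives 30227s ≡ 74 (mod 131), and since 97⁻¹ ≡ 104 (mod 131), s ≡ 98. Hence t ≡ 11964 + 30227·98 = 2974210 (mod 3959737).
From t ≡ 2974210 (mod 3959737) write t = 2974210 + 3959737s. Substituting into t ≡ 30 (mod 89) gives 3959737s ≡ 22 (mod 89), and since 38⁻¹ ≡ 82 (mod 89), s ≡ 24. Hence t ≡ 2974210 + 3959737·24 = 98007898 (mod 352416593).

98007898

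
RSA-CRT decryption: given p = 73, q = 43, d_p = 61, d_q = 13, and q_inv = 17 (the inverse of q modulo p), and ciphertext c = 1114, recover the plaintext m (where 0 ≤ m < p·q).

2311

m₁ = c^(d_p) mod p: c ≡ 19 (mod 73), and 19^61 mod 73 = 48.
m₂ = c^(d_q) mod q: c ≡ 39 (mod 43), and 39^13 mod 43 = 32.
h = q_inv·(m₁ − m₂) mod p = 17·(48 − 32) mod 73 = 53.
m = m₂ + h·q = 32 + 53·43 = 2311.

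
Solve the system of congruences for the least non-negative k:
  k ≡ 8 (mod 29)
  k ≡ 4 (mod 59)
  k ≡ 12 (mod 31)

41304

From k ≡ 8 (mod 29) write k = 8 + 29t. Substituting into k ≡ 4 (mod 59) gives 29t ≡ 55 (mod 59), and since 29⁻¹ ≡ 57 (mod 59), t ≡ 8. Hence k ≡ 8 + 29·8 = 240 (mod 1711).
From k ≡ 240 (mod 1711) write k = 240 + 1711t. Substituting into k ≡ 12 (mod 31) gives 1711t ≡ 20 (mod 31), and since 6⁻¹ ≡ 26 (mod 31), t ≡ 24. Hence k ≡ 240 + 1711·24 = 41304 (mod 53041).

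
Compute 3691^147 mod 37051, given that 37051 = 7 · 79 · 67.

Mod 7: 3691 ≡ 2; by Fermat, exponent reduces to 147 mod 6 = 3; 2^3 ≡ 1 (mod 7).
Mod 79: 3691 ≡ 57; by Fermat, exponent reduces to 147 mod 78 = 69; 57^69 ≡ 58 (mod 79).
Mod 67: 3691 ≡ 6; by Fermat, exponent reduces to 147 mod 66 = 15; 6^15 ≡ 64 (mod 67).
Combine by CRT: x ≡ 1 (mod 7), x ≡ 58 (mod 79), x ≡ 64 (mod 67) ⇒ x ≡ 8037 (mod 37051).

8037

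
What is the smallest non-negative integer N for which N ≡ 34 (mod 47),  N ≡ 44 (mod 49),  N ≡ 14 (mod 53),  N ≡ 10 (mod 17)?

From N ≡ 34 (mod 47) write N = 34 + 47t. Substituting into N ≡ 44 (mod 49) gives 47t ≡ 10 (mod 49), and since 47⁻¹ ≡ 24 (mod 49), t ≡ 44. Hence N ≡ 34 + 47·44 = 2102 (mod 2303).
From N ≡ 2102 (mod 2303) write N = 2102 + 2303t. Substituting into N ≡ 14 (mod 53) gives 2303t ≡ 32 (mod 53), and since 24⁻¹ ≡ 42 (mod 53), t ≡ 19. Hence N ≡ 2102 + 2303·19 = 45859 (mod 122059).
From N ≡ 45859 (mod 122059) write N = 45859 + 122059t. Substituting into N ≡ 10 (mod 17) gives 122059t ≡ 0 (mod 17), and since 16⁻¹ ≡ 16 (mod 17), t ≡ 0. Hence N ≡ 45859 + 122059·0 = 45859 (mod 2075003).

45859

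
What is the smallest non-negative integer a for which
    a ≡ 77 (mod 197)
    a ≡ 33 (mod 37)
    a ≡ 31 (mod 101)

375953

The moduli are pairwise coprime; N = 197·37·101 = 736189.
N/197 = 3737; 3737 ≡ 191 (mod 197); 191·164 ≡ 1, so inverse 164.
N/37 = 19897; 19897 ≡ 28 (mod 37); 28·4 ≡ 1, so inverse 4.
N/101 = 7289; 7289 ≡ 17 (mod 101); 17·6 ≡ 1, so inverse 6.
a ≡ 77·3737·164 + 33·19897·4 + 31·7289·6 = 51172994.
51172994 mod 736189 = 375953.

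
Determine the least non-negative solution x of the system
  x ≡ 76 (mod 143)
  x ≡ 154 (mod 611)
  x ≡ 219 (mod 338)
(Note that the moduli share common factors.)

gcd(143, 611) = 13 and 13 | (154 − 76), so the pair is consistent; merging gives x ≡ 5653 (mod 6721), where 6721 = lcm(143, 611).
gcd(6721, 338) = 13 and 13 | (219 − 5653), so the pair is consistent; merging gives x ≡ 126631 (mod 174746), where 174746 = lcm(6721, 338).
The solution is unique modulo lcm(143, 611, 338) = 174746.

126631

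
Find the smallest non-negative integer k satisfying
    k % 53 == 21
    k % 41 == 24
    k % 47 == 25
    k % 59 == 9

4784437

From k ≡ 21 (mod 53) write k = 21 + 53t. Substituting into k ≡ 24 (mod 41) gives 53t ≡ 3 (mod 41), and since 12⁻¹ ≡ 24 (mod 41), t ≡ 31. Hence k ≡ 21 + 53·31 = 1664 (mod 2173).
From k ≡ 1664 (mod 2173) write k = 1664 + 2173t. Substituting into k ≡ 25 (mod 47) gives 2173t ≡ 6 (mod 47), and since 11⁻¹ ≡ 30 (mod 47), t ≡ 39. Hence k ≡ 1664 + 2173·39 = 86411 (mod 102131).
From k ≡ 86411 (mod 102131) write k = 86411 + 102131t. Substituting into k ≡ 9 (mod 59) gives 102131t ≡ 33 (mod 59), and since 2⁻¹ ≡ 30 (mod 59), t ≡ 46. Hence k ≡ 86411 + 102131·46 = 4784437 (mod 6025729).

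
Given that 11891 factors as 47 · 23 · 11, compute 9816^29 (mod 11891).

Mod 47: 9816 ≡ 40; 40^29 ≡ 39 (mod 47).
Mod 23: 9816 ≡ 18; by Fermat, exponent reduces to 29 mod 22 = 7; 18^7 ≡ 6 (mod 23).
Mod 11: 9816 ≡ 4; by Fermat, exponent reduces to 29 mod 10 = 9; 4^9 ≡ 3 (mod 11).
Combine by CRT: x ≡ 39 (mod 47), x ≡ 6 (mod 23), x ≡ 3 (mod 11) ⇒ x ≡ 9298 (mod 11891).

9298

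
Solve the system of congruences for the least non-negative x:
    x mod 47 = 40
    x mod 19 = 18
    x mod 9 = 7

322

From x ≡ 40 (mod 47) write x = 40 + 47t. Substituting into x ≡ 18 (mod 19) gives 47t ≡ 16 (mod 19), and since 9⁻¹ ≡ 17 (mod 19), t ≡ 6. Hence x ≡ 40 + 47·6 = 322 (mod 893).
From x ≡ 322 (mod 893) write x = 322 + 893t. Substituting into x ≡ 7 (mod 9) gives 893t ≡ 0 (mod 9), and since 2⁻¹ ≡ 5 (mod 9), t ≡ 0. Hence x ≡ 322 + 893·0 = 322 (mod 8037).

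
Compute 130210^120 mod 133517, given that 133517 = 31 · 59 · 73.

2264

Mod 31: 130210 ≡ 10; since 30 | 120, by Fermat 10^120 ≡ 1 (mod 31).
Mod 59: 130210 ≡ 56; by Fermat, exponent reduces to 120 mod 58 = 4; 56^4 ≡ 22 (mod 59).
Mod 73: 130210 ≡ 51; by Fermat, exponent reduces to 120 mod 72 = 48; 51^48 ≡ 1 (mod 73).
Combine by CRT: x ≡ 1 (mod 31), x ≡ 22 (mod 59), x ≡ 1 (mod 73) ⇒ x ≡ 2264 (mod 133517).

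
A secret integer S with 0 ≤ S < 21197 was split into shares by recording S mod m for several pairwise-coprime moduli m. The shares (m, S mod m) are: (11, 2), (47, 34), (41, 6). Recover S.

From S ≡ 2 (mod 11) write S = 2 + 11t. Substituting into S ≡ 34 (mod 47) gives 11t ≡ 32 (mod 47), and since 11⁻¹ ≡ 30 (mod 47), t ≡ 20. Hence S ≡ 2 + 11·20 = 222 (mod 517).
From S ≡ 222 (mod 517) write S = 222 + 517t. Substituting into S ≡ 6 (mod 41) gives 517t ≡ 30 (mod 41), and since 25⁻¹ ≡ 23 (mod 41), t ≡ 34. Hence S ≡ 222 + 517·34 = 17800 (mod 21197).

17800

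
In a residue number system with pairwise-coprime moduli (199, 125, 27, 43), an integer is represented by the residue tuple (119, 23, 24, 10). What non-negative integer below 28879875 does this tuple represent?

The moduli are pairwise coprime; N = 199·125·27·43 = 28879875.
N/199 = 145125; 145125 ≡ 54 (mod 199); 54·129 ≡ 1, so inverse 129.
N/125 = 231039; 231039 ≡ 39 (mod 125); 39·109 ≡ 1, so inverse 109.
N/27 = 1069625; 1069625 ≡ 20 (mod 27); 20·23 ≡ 1, so inverse 23.
N/43 = 671625; 671625 ≡ 8 (mod 43); 8·27 ≡ 1, so inverse 27.
x ≡ 119·145125·129 + 23·231039·109 + 24·1069625·23 + 10·671625·27 = 3578800398.
3578800398 mod 28879875 = 26575773.

26575773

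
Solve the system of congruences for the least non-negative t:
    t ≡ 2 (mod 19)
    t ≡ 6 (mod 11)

116

From t ≡ 2 (mod 19) write t = 2 + 19s. Substituting into t ≡ 6 (mod 11) gives 19s ≡ 4 (mod 11), and since 8⁻¹ ≡ 7 (mod 11), s ≡ 6. Hence t ≡ 2 + 19·6 = 116 (mod 209).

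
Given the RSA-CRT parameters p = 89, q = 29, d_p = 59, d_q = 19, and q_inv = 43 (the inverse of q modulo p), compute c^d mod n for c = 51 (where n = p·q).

m₁ = c^(d_p) mod p: c ≡ 51 (mod 89), and 51^59 mod 89 = 83.
m₂ = c^(d_q) mod q: c ≡ 22 (mod 29), and 22^19 mod 29 = 13.
h = q_inv·(m₁ − m₂) mod p = 43·(83 − 13) mod 89 = 73.
m = m₂ + h·q = 13 + 73·29 = 2130.

2130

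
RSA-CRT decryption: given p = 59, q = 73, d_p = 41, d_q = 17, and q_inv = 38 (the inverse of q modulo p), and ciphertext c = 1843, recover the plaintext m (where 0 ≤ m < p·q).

m₁ = c^(d_p) mod p: c ≡ 14 (mod 59), and 14^41 mod 59 = 11.
m₂ = c^(d_q) mod q: c ≡ 18 (mod 73), and 18^17 mod 73 = 69.
h = q_inv·(m₁ − m₂) mod p = 38·(11 − 69) mod 59 = 38.
m = m₂ + h·q = 69 + 38·73 = 2843.

2843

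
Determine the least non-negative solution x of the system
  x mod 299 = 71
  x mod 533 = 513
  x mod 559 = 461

70336

gcd(299, 533) = 13 and 13 | (513 − 71), so the pair is consistent; merging gives x ≡ 9041 (mod 12259), where 12259 = lcm(299, 533).
gcd(12259, 559) = 13 and 13 | (461 − 9041), so the pair is consistent; merging gives x ≡ 70336 (mod 527137), where 527137 = lcm(12259, 559).
The solution is unique modulo lcm(299, 533, 559) = 527137.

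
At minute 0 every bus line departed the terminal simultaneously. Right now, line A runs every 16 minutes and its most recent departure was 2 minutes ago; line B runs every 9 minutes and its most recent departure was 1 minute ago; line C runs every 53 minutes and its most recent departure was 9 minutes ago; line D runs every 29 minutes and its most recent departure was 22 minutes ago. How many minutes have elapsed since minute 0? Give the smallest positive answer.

The moduli are pairwise coprime; N = 16·9·53·29 = 221328.
N/16 = 13833; 13833 ≡ 9 (mod 16); 9·9 ≡ 1, so inverse 9.
N/9 = 24592; 24592 ≡ 4 (mod 9); 4·7 ≡ 1, so inverse 7.
N/53 = 4176; 4176 ≡ 42 (mod 53); 42·24 ≡ 1, so inverse 24.
N/29 = 7632; 7632 ≡ 5 (mod 29); 5·6 ≡ 1, so inverse 6.
t ≡ 2·13833·9 + 1·24592·7 + 9·4176·24 + 22·7632·6 = 2330578.
2330578 mod 221328 = 117298.

117298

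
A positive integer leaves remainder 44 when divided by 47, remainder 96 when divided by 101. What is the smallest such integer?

Combine the congruences pairwise.
From x ≡ 44 (mod 47) write x = 44 + 47t. Substituting into x ≡ 96 (mod 101) gives 47t ≡ 52 (mod 101), and since 47⁻¹ ≡ 43 (mod 101), t ≡ 14. Hence x ≡ 44 + 47·14 = 702 (mod 4747).

702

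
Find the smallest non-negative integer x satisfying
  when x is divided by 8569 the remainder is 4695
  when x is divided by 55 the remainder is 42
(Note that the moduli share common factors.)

30402

Combine the congruences pairwise.
gcd(8569, 55) = 11 and 11 | (42 − 4695), so the pair is consistent; merging gives x ≡ 30402 (mod 42845), where 42845 = lcm(8569, 55).
The solution is unique modulo lcm(8569, 55) = 42845.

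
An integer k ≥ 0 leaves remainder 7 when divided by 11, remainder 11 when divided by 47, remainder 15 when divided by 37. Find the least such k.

From k ≡ 7 (mod 11) write k = 7 + 11t. Substituting into k ≡ 11 (mod 47) gives 11t ≡ 4 (mod 47), and since 11⁻¹ ≡ 30 (mod 47), t ≡ 26. Hence k ≡ 7 + 11·26 = 293 (mod 517).
From k ≡ 293 (mod 517) write k = 293 + 517t. Substituting into k ≡ 15 (mod 37) gives 517t ≡ 18 (mod 37), and since 36⁻¹ ≡ 36 (mod 37), t ≡ 19. Hence k ≡ 293 + 517·19 = 10116 (mod 19129).

10116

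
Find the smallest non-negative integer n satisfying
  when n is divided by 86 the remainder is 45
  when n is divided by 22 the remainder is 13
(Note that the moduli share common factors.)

475

Combine the congruences pairwise.
gcd(86, 22) = 2 and 2 | (13 − 45), so the pair is consistent; merging gives n ≡ 475 (mod 946), where 946 = lcm(86, 22).
The solution is unique modulo lcm(86, 22) = 946.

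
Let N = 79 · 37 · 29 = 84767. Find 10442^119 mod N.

Mod 79: 10442 ≡ 14; by Fermat, exponent reduces to 119 mod 78 = 41; 14^41 ≡ 41 (mod 79).
Mod 37: 10442 ≡ 8; by Fermat, exponent reduces to 119 mod 36 = 11; 8^11 ≡ 14 (mod 37).
Mod 29: 10442 ≡ 2; by Fermat, exponent reduces to 119 mod 28 = 7; 2^7 ≡ 12 (mod 29).
Combine by CRT: x ≡ 41 (mod 79), x ≡ 14 (mod 37), x ≡ 12 (mod 29) ⇒ x ≡ 20660 (mod 84767).

20660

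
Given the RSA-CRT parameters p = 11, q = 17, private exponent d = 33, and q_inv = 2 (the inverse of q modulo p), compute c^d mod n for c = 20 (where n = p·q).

3

d_p = d mod (p−1) = 33 mod 10 = 3; d_q = d mod (q−1) = 1.
m₁ = c^(d_p) mod p: c ≡ 9 (mod 11), and 9^3 mod 11 = 3.
m₂ = c^(d_q) mod q: c ≡ 3 (mod 17), and 3^1 mod 17 = 3.
h = q_inv·(m₁ − m₂) mod p = 2·(3 − 3) mod 11 = 0.
m = m₂ + h·q = 3 + 0·17 = 3.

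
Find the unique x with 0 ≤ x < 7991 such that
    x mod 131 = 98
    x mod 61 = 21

From x ≡ 98 (mod 131) write x = 98 + 131t. Substituting into x ≡ 21 (mod 61) gives 131t ≡ 45 (mod 61), and since 9⁻¹ ≡ 34 (mod 61), t ≡ 5. Hence x ≡ 98 + 131·5 = 753 (mod 7991).

753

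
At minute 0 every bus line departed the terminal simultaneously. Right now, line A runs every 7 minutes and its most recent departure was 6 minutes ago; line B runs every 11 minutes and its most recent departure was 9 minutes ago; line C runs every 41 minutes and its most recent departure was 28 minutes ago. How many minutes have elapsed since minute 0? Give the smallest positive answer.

1791

The moduli are pairwise coprime; N = 7·11·41 = 3157.
N/7 = 451; 451 ≡ 3 (mod 7); 3·5 ≡ 1, so inverse 5.
N/11 = 287; 287 ≡ 1 (mod 11), inverse 1.
N/41 = 77; 77 ≡ 36 (mod 41); 36·8 ≡ 1, so inverse 8.
t ≡ 6·451·5 + 9·287·1 + 28·77·8 = 33361.
33361 mod 3157 = 1791.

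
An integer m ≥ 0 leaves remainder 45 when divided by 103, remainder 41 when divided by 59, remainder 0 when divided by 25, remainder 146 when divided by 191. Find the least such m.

11645225

The moduli are pairwise coprime; N = 103·59·25·191 = 29017675.
N/103 = 281725; 281725 ≡ 20 (mod 103); 20·67 ≡ 1, so inverse 67.
N/59 = 491825; 491825 ≡ 1 (mod 59), inverse 1.
N/25 = 1160707; 1160707 ≡ 7 (mod 25); 7·18 ≡ 1, so inverse 18.
N/191 = 151925; 151925 ≡ 80 (mod 191); 80·117 ≡ 1, so inverse 117.
m ≡ 45·281725·67 + 41·491825·1 + 0·1160707·18 + 146·151925·117 = 3464748550.
3464748550 mod 29017675 = 11645225.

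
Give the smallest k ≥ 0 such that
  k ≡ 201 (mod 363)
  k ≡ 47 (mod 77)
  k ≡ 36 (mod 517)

gcd(363, 77) = 11 and 11 | (47 − 201), so the pair is consistent; merging gives k ≡ 201 (mod 2541), where 2541 = lcm(363, 77).
gcd(2541, 517) = 11 and 11 | (36 − 201), so the pair is consistent; merging gives k ≡ 99300 (mod 119427), where 119427 = lcm(2541, 517).
The solution is unique modulo lcm(363, 77, 517) = 119427.

99300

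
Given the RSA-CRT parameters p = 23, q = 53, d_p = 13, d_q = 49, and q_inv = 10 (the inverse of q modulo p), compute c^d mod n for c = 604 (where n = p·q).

1094

m₁ = c^(d_p) mod p: c ≡ 6 (mod 23), and 6^13 mod 23 = 13.
m₂ = c^(d_q) mod q: c ≡ 21 (mod 53), and 21^49 mod 53 = 34.
h = q_inv·(m₁ − m₂) mod p = 10·(13 − 34) mod 23 = 20.
m = m₂ + h·q = 34 + 20·53 = 1094.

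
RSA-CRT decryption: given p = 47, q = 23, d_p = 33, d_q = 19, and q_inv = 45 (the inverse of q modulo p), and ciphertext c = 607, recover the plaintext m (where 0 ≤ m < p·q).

887

m₁ = c^(d_p) mod p: c ≡ 43 (mod 47), and 43^33 mod 47 = 41.
m₂ = c^(d_q) mod q: c ≡ 9 (mod 23), and 9^19 mod 23 = 13.
h = q_inv·(m₁ − m₂) mod p = 45·(41 − 13) mod 47 = 38.
m = m₂ + h·q = 13 + 38·23 = 887.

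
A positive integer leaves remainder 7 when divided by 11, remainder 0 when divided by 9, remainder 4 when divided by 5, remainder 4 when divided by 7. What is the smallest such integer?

The moduli are pairwise coprime; N = 11·9·5·7 = 3465.
N/11 = 315; 315 ≡ 7 (mod 11); 7·8 ≡ 1, so inverse 8.
N/9 = 385; 385 ≡ 7 (mod 9); 7·4 ≡ 1, so inverse 4.
N/5 = 693; 693 ≡ 3 (mod 5); 3·2 ≡ 1, so inverse 2.
N/7 = 495; 495 ≡ 5 (mod 7); 5·3 ≡ 1, so inverse 3.
x ≡ 7·315·8 + 0·385·4 + 4·693·2 + 4·495·3 = 29124.
29124 mod 3465 = 1404.

1404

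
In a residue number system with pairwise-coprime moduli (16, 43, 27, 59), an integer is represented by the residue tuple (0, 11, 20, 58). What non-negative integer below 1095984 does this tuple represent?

From x ≡ 0 (mod 16) write x = 0 + 16t. Substituting into x ≡ 11 (mod 43) gives 16t ≡ 11 (mod 43), and since 16⁻¹ ≡ 35 (mod 43), t ≡ 41. Hence x ≡ 0 + 16·41 = 656 (mod 688).
From x ≡ 656 (mod 688) write x = 656 + 688t. Substituting into x ≡ 20 (mod 27) gives 688t ≡ 12 (mod 27), and since 13⁻¹ ≡ 25 (mod 27), t ≡ 3. Hence x ≡ 656 + 688·3 = 2720 (mod 18576).
From x ≡ 2720 (mod 18576) write x = 2720 + 18576t. Substituting into x ≡ 58 (mod 59) gives 18576t ≡ 52 (mod 59), and since 50⁻¹ ≡ 13 (mod 59), t ≡ 27. Hence x ≡ 2720 + 18576·27 = 504272 (mod 1095984).

504272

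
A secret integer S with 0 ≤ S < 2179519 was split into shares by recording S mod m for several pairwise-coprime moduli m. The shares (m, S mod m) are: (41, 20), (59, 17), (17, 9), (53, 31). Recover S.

The moduli are pairwise coprime; N = 41·59·17·53 = 2179519.
N/41 = 53159; 53159 ≡ 23 (mod 41); 23·25 ≡ 1, so inverse 25.
N/59 = 36941; 36941 ≡ 7 (mod 59); 7·17 ≡ 1, so inverse 17.
N/17 = 128207; 128207 ≡ 10 (mod 17); 10·12 ≡ 1, so inverse 12.
N/53 = 41123; 41123 ≡ 48 (mod 53); 48·21 ≡ 1, so inverse 21.
S ≡ 20·53159·25 + 17·36941·17 + 9·128207·12 + 31·41123·21 = 77872878.
77872878 mod 2179519 = 1589713.

1589713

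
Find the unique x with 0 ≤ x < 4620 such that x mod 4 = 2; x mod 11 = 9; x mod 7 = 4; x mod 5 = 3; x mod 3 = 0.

438

The moduli are pairwise coprime; N = 4·11·7·5·3 = 4620.
N/4 = 1155; 1155 ≡ 3 (mod 4); 3·3 ≡ 1, so inverse 3.
N/11 = 420; 420 ≡ 2 (mod 11); 2·6 ≡ 1, so inverse 6.
N/7 = 660; 660 ≡ 2 (mod 7); 2·4 ≡ 1, so inverse 4.
N/5 = 924; 924 ≡ 4 (mod 5); 4·4 ≡ 1, so inverse 4.
N/3 = 1540; 1540 ≡ 1 (mod 3), inverse 1.
x ≡ 2·1155·3 + 9·420·6 + 4·660·4 + 3·924·4 + 0·1540·1 = 51258.
51258 mod 4620 = 438.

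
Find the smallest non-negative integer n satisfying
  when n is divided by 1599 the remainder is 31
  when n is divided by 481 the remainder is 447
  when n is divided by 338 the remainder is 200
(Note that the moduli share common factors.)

852298

gcd(1599, 481) = 13 and 13 | (447 − 31), so the pair is consistent; merging gives n ≡ 24016 (mod 59163), where 59163 = lcm(1599, 481).
gcd(59163, 338) = 13 and 13 | (200 − 24016), so the pair is consistent; merging gives n ≡ 852298 (mod 1538238), where 1538238 = lcm(59163, 338).
The solution is unique modulo lcm(1599, 481, 338) = 1538238.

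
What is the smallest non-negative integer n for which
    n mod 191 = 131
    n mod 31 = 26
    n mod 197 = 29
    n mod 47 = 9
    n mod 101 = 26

From n ≡ 131 (mod 191) write n = 131 + 191t. Substituting into n ≡ 26 (mod 31) gives 191t ≡ 19 (mod 31), and since 5⁻¹ ≡ 25 (mod 31), t ≡ 10. Hence n ≡ 131 + 191·10 = 2041 (mod 5921).
From n ≡ 2041 (mod 5921) write n = 2041 + 5921t. Substituting into n ≡ 29 (mod 197) gives 5921t ≡ 155 (mod 197), and since 11⁻¹ ≡ 18 (mod 197), t ≡ 32. Hence n ≡ 2041 + 5921·32 = 191513 (mod 1166437).
From n ≡ 191513 (mod 1166437) write n = 191513 + 1166437t. Substituting into n ≡ 9 (mod 47) gives 1166437t ≡ 21 (mod 47), and since 38⁻¹ ≡ 26 (mod 47), t ≡ 29. Hence n ≡ 191513 + 1166437·29 = 34018186 (mod 54822539).
From n ≡ 34018186 (mod 54822539) write n = 34018186 + 54822539t. Substituting into n ≡ 26 (mod 101) gives 54822539t ≡ 54 (mod 101), and since 42⁻¹ ≡ 89 (mod 101), t ≡ 59. Hence n ≡ 34018186 + 54822539·59 = 3268547987 (mod 5537076439).

3268547987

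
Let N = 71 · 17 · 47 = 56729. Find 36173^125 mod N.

Mod 71: 36173 ≡ 34; by Fermat, exponent reduces to 125 mod 70 = 55; 34^55 ≡ 23 (mod 71).
Mod 17: 36173 ≡ 14; by Fermat, exponent reduces to 125 mod 16 = 13; 14^13 ≡ 5 (mod 17).
Mod 47: 36173 ≡ 30; by Fermat, exponent reduces to 125 mod 46 = 33; 30^33 ≡ 19 (mod 47).
Combine by CRT: x ≡ 23 (mod 71), x ≡ 5 (mod 17), x ≡ 19 (mod 47) ⇒ x ≡ 26151 (mod 56729).

26151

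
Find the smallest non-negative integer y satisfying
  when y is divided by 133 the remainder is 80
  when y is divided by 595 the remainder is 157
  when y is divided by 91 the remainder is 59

gcd(133, 595) = 7 and 7 | (157 − 80), so the pair is consistent; merging gives y ≡ 1942 (mod 11305), where 11305 = lcm(133, 595).
gcd(11305, 91) = 7 and 7 | (59 − 1942), so the pair is consistent; merging gives y ≡ 114992 (mod 146965), where 146965 = lcm(11305, 91).
The solution is unique modulo lcm(133, 595, 91) = 146965.

114992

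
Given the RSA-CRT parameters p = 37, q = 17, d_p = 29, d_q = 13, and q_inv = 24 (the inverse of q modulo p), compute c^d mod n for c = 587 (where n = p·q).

m₁ = c^(d_p) mod p: c ≡ 32 (mod 37), and 32^29 mod 37 = 2.
m₂ = c^(d_q) mod q: c ≡ 9 (mod 17), and 9^13 mod 17 = 8.
h = q_inv·(m₁ − m₂) mod p = 24·(2 − 8) mod 37 = 4.
m = m₂ + h·q = 8 + 4·17 = 76.

76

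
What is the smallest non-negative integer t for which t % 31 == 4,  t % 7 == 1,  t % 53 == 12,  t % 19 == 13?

The moduli are pairwise coprime; N = 31·7·53·19 = 218519.
N/31 = 7049; 7049 ≡ 12 (mod 31); 12·13 ≡ 1, so inverse 13.
N/7 = 31217; 31217 ≡ 4 (mod 7); 4·2 ≡ 1, so inverse 2.
N/53 = 4123; 4123 ≡ 42 (mod 53); 42·24 ≡ 1, so inverse 24.
N/19 = 11501; 11501 ≡ 6 (mod 19); 6·16 ≡ 1, so inverse 16.
t ≡ 4·7049·13 + 1·31217·2 + 12·4123·24 + 13·11501·16 = 4008614.
4008614 mod 218519 = 75272.

75272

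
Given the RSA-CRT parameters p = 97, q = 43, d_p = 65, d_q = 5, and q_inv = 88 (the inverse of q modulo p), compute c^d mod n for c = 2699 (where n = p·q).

3673

m₁ = c^(d_p) mod p: c ≡ 80 (mod 97), and 80^65 mod 97 = 84.
m₂ = c^(d_q) mod q: c ≡ 33 (mod 43), and 33^5 mod 43 = 18.
h = q_inv·(m₁ − m₂) mod p = 88·(84 − 18) mod 97 = 85.
m = m₂ + h·q = 18 + 85·43 = 3673.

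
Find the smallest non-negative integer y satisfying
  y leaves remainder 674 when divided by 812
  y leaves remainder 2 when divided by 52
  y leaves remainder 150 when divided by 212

gcd(812, 52) = 4 and 4 | (2 − 674), so the pair is consistent; merging gives y ≡ 4734 (mod 10556), where 10556 = lcm(812, 52).
gcd(10556, 212) = 4 and 4 | (150 − 4734), so the pair is consistent; merging gives y ≡ 36402 (mod 559468), where 559468 = lcm(10556, 212).
The solution is unique modulo lcm(812, 52, 212) = 559468.

36402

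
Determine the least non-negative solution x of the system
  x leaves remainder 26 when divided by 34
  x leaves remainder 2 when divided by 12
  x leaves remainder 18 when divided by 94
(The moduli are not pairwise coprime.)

4718

gcd(34, 12) = 2 and 2 | (2 − 26), so the pair is consistent; merging gives x ≡ 26 (mod 204), where 204 = lcm(34, 12).
gcd(204, 94) = 2 and 2 | (18 − 26), so the pair is consistent; merging gives x ≡ 4718 (mod 9588), where 9588 = lcm(204, 94).
The solution is unique modulo lcm(34, 12, 94) = 9588.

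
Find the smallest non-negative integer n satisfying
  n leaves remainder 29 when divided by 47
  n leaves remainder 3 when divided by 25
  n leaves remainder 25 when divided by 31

The moduli are pairwise coprime; M = 47·25·31 = 36425.
M/47 = 775; 775 ≡ 23 (mod 47); 23·45 ≡ 1, so inverse 45.
M/25 = 1457; 1457 ≡ 7 (mod 25); 7·18 ≡ 1, so inverse 18.
M/31 = 1175; 1175 ≡ 28 (mod 31); 28·10 ≡ 1, so inverse 10.
n ≡ 29·775·45 + 3·1457·18 + 25·1175·10 = 1383803.
1383803 mod 36425 = 36078.

36078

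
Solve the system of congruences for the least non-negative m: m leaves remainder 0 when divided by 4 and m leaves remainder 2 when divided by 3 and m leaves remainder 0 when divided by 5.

The moduli are pairwise coprime; N = 4·3·5 = 60.
N/4 = 15; 15 ≡ 3 (mod 4); 3·3 ≡ 1, so inverse 3.
N/3 = 20; 20 ≡ 2 (mod 3); 2·2 ≡ 1, so inverse 2.
N/5 = 12; 12 ≡ 2 (mod 5); 2·3 ≡ 1, so inverse 3.
m ≡ 0·15·3 + 2·20·2 + 0·12·3 = 80.
80 mod 60 = 20.

20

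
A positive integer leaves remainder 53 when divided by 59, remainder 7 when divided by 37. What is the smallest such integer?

525

From n ≡ 53 (mod 59) write n = 53 + 59t. Substituting into n ≡ 7 (mod 37) gives 59t ≡ 28 (mod 37), and since 22⁻¹ ≡ 32 (mod 37), t ≡ 8. Hence n ≡ 53 + 59·8 = 525 (mod 2183).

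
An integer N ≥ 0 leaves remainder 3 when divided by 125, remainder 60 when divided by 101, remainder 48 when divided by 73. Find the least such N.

From N ≡ 3 (mod 125) write N = 3 + 125t. Substituting into N ≡ 60 (mod 101) gives 125t ≡ 57 (mod 101), and since 24⁻¹ ≡ 80 (mod 101), t ≡ 15. Hence N ≡ 3 + 125·15 = 1878 (mod 12625).
From N ≡ 1878 (mod 12625) write N = 1878 + 12625t. Substituting into N ≡ 48 (mod 73) gives 12625t ≡ 68 (mod 73), and since 69⁻¹ ≡ 18 (mod 73), t ≡ 56. Hence N ≡ 1878 + 12625·56 = 708878 (mod 921625).

708878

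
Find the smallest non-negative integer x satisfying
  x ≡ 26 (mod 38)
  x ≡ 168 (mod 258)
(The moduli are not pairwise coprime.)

gcd(38, 258) = 2 and 2 | (168 − 26), so the pair is consistent; merging gives x ≡ 3522 (mod 4902), where 4902 = lcm(38, 258).
The solution is unique modulo lcm(38, 258) = 4902.

3522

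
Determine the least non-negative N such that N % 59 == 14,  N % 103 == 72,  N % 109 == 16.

42199

The moduli are pairwise coprime; M = 59·103·109 = 662393.
M/59 = 11227; 11227 ≡ 17 (mod 59); 17·7 ≡ 1, so inverse 7.
M/103 = 6431; 6431 ≡ 45 (mod 103); 45·87 ≡ 1, so inverse 87.
M/109 = 6077; 6077 ≡ 82 (mod 109); 82·4 ≡ 1, so inverse 4.
N ≡ 14·11227·7 + 72·6431·87 + 16·6077·4 = 41772958.
41772958 mod 662393 = 42199.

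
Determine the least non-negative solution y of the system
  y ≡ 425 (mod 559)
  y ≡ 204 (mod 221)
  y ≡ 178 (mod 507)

gcd(559, 221) = 13 and 13 | (204 − 425), so the pair is consistent; merging gives y ≡ 425 (mod 9503), where 9503 = lcm(559, 221).
gcd(9503, 507) = 13 and 13 | (178 − 425), so the pair is consistent; merging gives y ≡ 352036 (mod 370617), where 370617 = lcm(9503, 507).
The solution is unique modulo lcm(559, 221, 507) = 370617.

352036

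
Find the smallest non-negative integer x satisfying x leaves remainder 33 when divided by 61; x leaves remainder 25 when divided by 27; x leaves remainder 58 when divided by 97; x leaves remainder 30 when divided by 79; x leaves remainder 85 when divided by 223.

The moduli are pairwise coprime; N = 61·27·97·79·223 = 2814474303.
N/61 = 46138923; 46138923 ≡ 48 (mod 61); 48·14 ≡ 1, so inverse 14.
N/27 = 104239789; 104239789 ≡ 25 (mod 27); 25·13 ≡ 1, so inverse 13.
N/97 = 29015199; 29015199 ≡ 74 (mod 97); 74·59 ≡ 1, so inverse 59.
N/79 = 35626257; 35626257 ≡ 22 (mod 79); 22·18 ≡ 1, so inverse 18.
N/223 = 12620961; 12620961 ≡ 53 (mod 223); 53·101 ≡ 1, so inverse 101.
x ≡ 33·46138923·14 + 25·104239789·13 + 58·29015199·59 + 30·35626257·18 + 85·12620961·101 = 282073253794.
282073253794 mod 2814474303 = 625823494.

625823494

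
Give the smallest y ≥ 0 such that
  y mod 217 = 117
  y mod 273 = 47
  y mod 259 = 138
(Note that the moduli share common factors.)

188690

gcd(217, 273) = 7 and 7 | (47 − 117), so the pair is consistent; merging gives y ≡ 2504 (mod 8463), where 8463 = lcm(217, 273).
gcd(8463, 259) = 7 and 7 | (138 − 2504), so the pair is consistent; merging gives y ≡ 188690 (mod 313131), where 313131 = lcm(8463, 259).
The solution is unique modulo lcm(217, 273, 259) = 313131.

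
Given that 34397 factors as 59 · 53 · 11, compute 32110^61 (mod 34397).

Mod 59: 32110 ≡ 14; by Fermat, exponent reduces to 61 mod 58 = 3; 14^3 ≡ 30 (mod 59).
Mod 53: 32110 ≡ 45; by Fermat, exponent reduces to 61 mod 52 = 9; 45^9 ≡ 2 (mod 53).
Mod 11: 32110 ≡ 1; by Fermat, exponent reduces to 61 mod 10 = 1; 1^1 ≡ 1 (mod 11).
Combine by CRT: x ≡ 30 (mod 59), x ≡ 2 (mod 53), x ≡ 1 (mod 11) ⇒ x ≡ 19559 (mod 34397).

19559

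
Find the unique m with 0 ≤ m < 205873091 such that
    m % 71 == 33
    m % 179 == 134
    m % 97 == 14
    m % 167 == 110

128001602

The moduli are pairwise coprime; N = 71·179·97·167 = 205873091.
N/71 = 2899621; 2899621 ≡ 52 (mod 71); 52·56 ≡ 1, so inverse 56.
N/179 = 1150129; 1150129 ≡ 54 (mod 179); 54·63 ≡ 1, so inverse 63.
N/97 = 2122403; 2122403 ≡ 43 (mod 97); 43·88 ≡ 1, so inverse 88.
N/167 = 1232773; 1232773 ≡ 146 (mod 167); 146·159 ≡ 1, so inverse 159.
m ≡ 33·2899621·56 + 134·1150129·63 + 14·2122403·88 + 110·1232773·159 = 39243888892.
39243888892 mod 205873091 = 128001602.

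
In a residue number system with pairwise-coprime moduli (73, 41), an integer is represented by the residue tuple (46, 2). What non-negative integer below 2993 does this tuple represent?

Combine the congruences pairwise.
From x ≡ 46 (mod 73) write x = 46 + 73t. Substituting into x ≡ 2 (mod 41) gives 73t ≡ 38 (mod 41), and since 32⁻¹ ≡ 9 (mod 41), t ≡ 14. Hence x ≡ 46 + 73·14 = 1068 (mod 2993).

1068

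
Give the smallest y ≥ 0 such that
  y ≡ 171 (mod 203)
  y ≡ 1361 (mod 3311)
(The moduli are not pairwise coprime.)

gcd(203, 3311) = 7 and 7 | (1361 − 171), so the pair is consistent; merging gives y ≡ 77514 (mod 96019), where 96019 = lcm(203, 3311).
The solution is unique modulo lcm(203, 3311) = 96019.

77514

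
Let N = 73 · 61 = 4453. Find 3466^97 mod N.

Mod 73: 3466 ≡ 35; by Fermat, exponent reduces to 97 mod 72 = 25; 35^25 ≡ 61 (mod 73).
Mod 61: 3466 ≡ 50; by Fermat, exponent reduces to 97 mod 60 = 37; 50^37 ≡ 50 (mod 61).
Combine by CRT: x ≡ 61 (mod 73), x ≡ 50 (mod 61) ⇒ x ≡ 4076 (mod 4453).

4076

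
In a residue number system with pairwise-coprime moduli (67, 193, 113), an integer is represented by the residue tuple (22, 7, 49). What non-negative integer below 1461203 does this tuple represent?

The moduli are pairwise coprime; N = 67·193·113 = 1461203.
N/67 = 21809; 21809 ≡ 34 (mod 67); 34·2 ≡ 1, so inverse 2.
N/193 = 7571; 7571 ≡ 44 (mod 193); 44·136 ≡ 1, so inverse 136.
N/113 = 12931; 12931 ≡ 49 (mod 113); 49·30 ≡ 1, so inverse 30.
x ≡ 22·21809·2 + 7·7571·136 + 49·12931·30 = 27175758.
27175758 mod 1461203 = 874104.

874104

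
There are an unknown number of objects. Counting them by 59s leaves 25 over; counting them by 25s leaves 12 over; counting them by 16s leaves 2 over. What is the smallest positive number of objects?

The moduli are pairwise coprime; M = 59·25·16 = 23600.
M/59 = 400; 400 ≡ 46 (mod 59); 46·9 ≡ 1, so inverse 9.
M/25 = 944; 944 ≡ 19 (mod 25); 19·4 ≡ 1, so inverse 4.
M/16 = 1475; 1475 ≡ 3 (mod 16); 3·11 ≡ 1, so inverse 11.
N ≡ 25·400·9 + 12·944·4 + 2·1475·11 = 167762.
167762 mod 23600 = 2562.

2562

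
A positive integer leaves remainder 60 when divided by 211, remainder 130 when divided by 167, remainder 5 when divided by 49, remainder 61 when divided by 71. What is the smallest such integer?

73009858

The moduli are pairwise coprime; N = 211·167·49·71 = 122589523.
N/211 = 580993; 580993 ≡ 110 (mod 211); 110·94 ≡ 1, so inverse 94.
N/167 = 734069; 734069 ≡ 104 (mod 167); 104·53 ≡ 1, so inverse 53.
N/49 = 2501827; 2501827 ≡ 34 (mod 49); 34·13 ≡ 1, so inverse 13.
N/71 = 1726613; 1726613 ≡ 35 (mod 71); 35·69 ≡ 1, so inverse 69.
m ≡ 60·580993·94 + 130·734069·53 + 5·2501827·13 + 61·1726613·69 = 15764468802.
15764468802 mod 122589523 = 73009858.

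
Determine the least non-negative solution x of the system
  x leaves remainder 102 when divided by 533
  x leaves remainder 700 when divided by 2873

Combine the congruences pairwise.
gcd(533, 2873) = 13 and 13 | (700 − 102), so the pair is consistent; merging gives x ≡ 95509 (mod 117793), where 117793 = lcm(533, 2873).
The solution is unique modulo lcm(533, 2873) = 117793.

95509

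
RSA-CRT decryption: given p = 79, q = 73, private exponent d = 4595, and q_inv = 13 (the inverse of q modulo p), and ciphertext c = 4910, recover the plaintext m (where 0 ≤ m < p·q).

2981

d_p = d mod (p−1) = 4595 mod 78 = 71; d_q = d mod (q−1) = 59.
m₁ = c^(d_p) mod p: c ≡ 12 (mod 79), and 12^71 mod 79 = 58.
m₂ = c^(d_q) mod q: c ≡ 19 (mod 73), and 19^59 mod 73 = 61.
h = q_inv·(m₁ − m₂) mod p = 13·(58 − 61) mod 79 = 40.
m = m₂ + h·q = 61 + 40·73 = 2981.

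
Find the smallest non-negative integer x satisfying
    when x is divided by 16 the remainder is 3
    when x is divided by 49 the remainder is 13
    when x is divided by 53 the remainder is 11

Combine the congruences pairwise.
From x ≡ 3 (mod 16) write x = 3 + 16t. Substituting into x ≡ 13 (mod 49) gives 16t ≡ 10 (mod 49), and since 16⁻¹ ≡ 46 (mod 49), t ≡ 19. Hence x ≡ 3 + 16·19 = 307 (mod 784).
From x ≡ 307 (mod 784) write x = 307 + 784t. Substituting into x ≡ 11 (mod 53) gives 784t ≡ 22 (mod 53), and since 42⁻¹ ≡ 24 (mod 53), t ≡ 51. Hence x ≡ 307 + 784·51 = 40291 (mod 41552).

40291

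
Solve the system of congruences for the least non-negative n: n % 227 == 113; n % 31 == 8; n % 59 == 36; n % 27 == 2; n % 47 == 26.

42335840

Combine the congruences pairwise.
From n ≡ 113 (mod 227) write n = 113 + 227t. Substituting into n ≡ 8 (mod 31) gives 227t ≡ 19 (mod 31), and since 10⁻¹ ≡ 28 (mod 31), t ≡ 5. Hence n ≡ 113 + 227·5 = 1248 (mod 7037).
From n ≡ 1248 (mod 7037) write n = 1248 + 7037t. Substituting into n ≡ 36 (mod 59) gives 7037t ≡ 27 (mod 59), and since 16⁻¹ ≡ 48 (mod 59), t ≡ 57. Hence n ≡ 1248 + 7037·57 = 402357 (mod 415183).
From n ≡ 402357 (mod 415183) write n = 402357 + 415183t. Substituting into n ≡ 2 (mod 27) gives 415183t ≡ 26 (mod 27), and since 4⁻¹ ≡ 7 (mod 27), t ≡ 20. Hence n ≡ 402357 + 415183·20 = 8706017 (mod 11209941).
From n ≡ 8706017 (mod 11209941) write n = 8706017 + 11209941t. Substituting into n ≡ 26 (mod 47) gives 11209941t ≡ 7 (mod 47), and since 18⁻¹ ≡ 34 (mod 47), t ≡ 3. Hence n ≡ 8706017 + 11209941·3 = 42335840 (mod 526867227).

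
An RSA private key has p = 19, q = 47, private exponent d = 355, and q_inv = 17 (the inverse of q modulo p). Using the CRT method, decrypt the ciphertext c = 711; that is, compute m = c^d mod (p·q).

65

d_p = d mod (p−1) = 355 mod 18 = 13; d_q = d mod (q−1) = 33.
m₁ = c^(d_p) mod p: c ≡ 8 (mod 19), and 8^13 mod 19 = 8.
m₂ = c^(d_q) mod q: c ≡ 6 (mod 47), and 6^33 mod 47 = 18.
h = q_inv·(m₁ − m₂) mod p = 17·(8 − 18) mod 19 = 1.
m = m₂ + h·q = 18 + 1·47 = 65.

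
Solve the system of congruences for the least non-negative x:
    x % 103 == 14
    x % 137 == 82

13919

From x ≡ 14 (mod 103) write x = 14 + 103t. Substituting into x ≡ 82 (mod 137) gives 103t ≡ 68 (mod 137), and since 103⁻¹ ≡ 4 (mod 137), t ≡ 135. Hence x ≡ 14 + 103·135 = 13919 (mod 14111).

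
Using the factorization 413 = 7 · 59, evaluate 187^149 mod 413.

325

Mod 7: 187 ≡ 5; by Fermat, exponent reduces to 149 mod 6 = 5; 5^5 ≡ 3 (mod 7).
Mod 59: 187 ≡ 10; by Fermat, exponent reduces to 149 mod 58 = 33; 10^33 ≡ 30 (mod 59).
Combine by CRT: x ≡ 3 (mod 7), x ≡ 30 (mod 59) ⇒ x ≡ 325 (mod 413).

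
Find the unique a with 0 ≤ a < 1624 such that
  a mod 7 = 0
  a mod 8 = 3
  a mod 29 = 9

The moduli are pairwise coprime; N = 7·8·29 = 1624.
N/7 = 232; 232 ≡ 1 (mod 7), inverse 1.
N/8 = 203; 203 ≡ 3 (mod 8); 3·3 ≡ 1, so inverse 3.
N/29 = 56; 56 ≡ 27 (mod 29); 27·14 ≡ 1, so inverse 14.
a ≡ 0·232·1 + 3·203·3 + 9·56·14 = 8883.
8883 mod 1624 = 763.

763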